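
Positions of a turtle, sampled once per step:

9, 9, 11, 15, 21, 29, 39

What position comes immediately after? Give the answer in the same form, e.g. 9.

Successive displacements: +0, +2, +4, +6, +8, +10 — each changes by +2.
step 7: 39 + 12 → 51

51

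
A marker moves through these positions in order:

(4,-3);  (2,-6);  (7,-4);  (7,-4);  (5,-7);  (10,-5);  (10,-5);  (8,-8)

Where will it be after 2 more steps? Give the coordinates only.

(13,-6)

The moves between consecutive positions are (-2,-3), (+5,+2), (+0,+0), (-2,-3), (+5,+2), (+0,+0), (-2,-3); they repeat the 3-cycle [(-2,-3), (+5,+2), (+0,+0)].
step 8: apply (+5,+2) → (13,-6)
step 9: apply (+0,+0) → (13,-6)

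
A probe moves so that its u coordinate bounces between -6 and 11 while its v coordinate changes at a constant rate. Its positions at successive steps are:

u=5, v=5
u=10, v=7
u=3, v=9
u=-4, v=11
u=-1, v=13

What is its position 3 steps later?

u=2, v=19

The u coordinate travels 7 per step and bounces off the walls at -6 and 11.
  step 5: -1 → 6
  step 6: 6 → 9
  step 7: 9 → 2
The v coordinate changes by +2 each step: at step 7 it is 19.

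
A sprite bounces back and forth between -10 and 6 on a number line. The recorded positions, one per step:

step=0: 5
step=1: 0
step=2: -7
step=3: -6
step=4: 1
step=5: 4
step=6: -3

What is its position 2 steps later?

The value travels 7 per step and bounces off the walls at -10 and 6.
  step 7: -3 → -10
  step 8: -10 → -3

-3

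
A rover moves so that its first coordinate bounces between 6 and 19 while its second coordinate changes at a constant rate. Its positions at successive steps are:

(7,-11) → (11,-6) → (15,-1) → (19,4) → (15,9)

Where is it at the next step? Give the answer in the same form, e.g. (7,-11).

(11,14)

The first coordinate reflects between 6 and 19, moving 4 per step.
  step 5: 15 → 11
The second coordinate changes by +5 each step: at step 5 it is 14.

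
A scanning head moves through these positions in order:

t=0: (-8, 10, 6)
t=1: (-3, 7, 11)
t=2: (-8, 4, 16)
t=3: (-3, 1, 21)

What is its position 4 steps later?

First: cycles through -8, -3 every 2 steps. Step 7 lands at position 1 of the cycle → -3.
Second: linear, -3 per step → -11 at step 7.
Third: linear, +5 per step → 41 at step 7.

(-3, -11, 41)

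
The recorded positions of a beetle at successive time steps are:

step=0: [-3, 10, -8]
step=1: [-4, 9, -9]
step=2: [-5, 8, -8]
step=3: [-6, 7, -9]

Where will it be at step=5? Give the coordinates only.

[-8, 5, -9]

The first coordinate changes by -1 each step, so at step 5 it is -3 + 5·(-1) = -8.
The second coordinate changes by -1 each step, so at step 5 it is 10 + 5·(-1) = 5.
The third coordinate repeats the cycle [-8, -9] with period 2; step 5 mod 2 = 1, giving -9.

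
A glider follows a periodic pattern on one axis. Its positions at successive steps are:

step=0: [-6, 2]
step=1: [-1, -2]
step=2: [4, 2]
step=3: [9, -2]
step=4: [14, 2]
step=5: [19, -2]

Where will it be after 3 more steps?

First: linear, +5 per step → 34 at step 8.
Second: cycles through 2, -2 every 2 steps. Step 8 lands at position 0 of the cycle → 2.

[34, 2]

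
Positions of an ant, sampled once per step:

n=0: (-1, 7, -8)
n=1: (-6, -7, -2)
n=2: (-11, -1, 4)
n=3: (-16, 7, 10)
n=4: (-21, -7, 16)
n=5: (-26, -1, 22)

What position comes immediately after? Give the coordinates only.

(-31, 7, 28)

The first coordinate changes by -5 each step, so at step 6 it is -1 + 6·(-5) = -31.
The second coordinate repeats the cycle [7, -7, -1] with period 3; step 6 mod 3 = 0, giving 7.
The third coordinate changes by +6 each step, so at step 6 it is -8 + 6·(6) = 28.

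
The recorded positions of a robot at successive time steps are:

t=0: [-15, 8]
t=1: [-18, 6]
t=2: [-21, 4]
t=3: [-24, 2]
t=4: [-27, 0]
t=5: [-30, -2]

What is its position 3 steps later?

[-39, -8]

Constant displacement of [-3, -2] per step.
step 6: [-30, -2] + [-3, -2] → [-33, -4]
step 7: [-33, -4] + [-3, -2] → [-36, -6]
step 8: [-36, -6] + [-3, -2] → [-39, -8]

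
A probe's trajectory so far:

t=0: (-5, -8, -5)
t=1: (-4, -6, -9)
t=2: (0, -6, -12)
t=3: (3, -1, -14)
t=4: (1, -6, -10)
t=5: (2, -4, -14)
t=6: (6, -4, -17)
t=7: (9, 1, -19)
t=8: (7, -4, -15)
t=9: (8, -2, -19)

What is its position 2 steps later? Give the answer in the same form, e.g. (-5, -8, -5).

Step-to-step displacements: (+1, +2, -4), (+4, +0, -3), (+3, +5, -2), (-2, -5, +4), (+1, +2, -4), (+4, +0, -3), (+3, +5, -2), (-2, -5, +4), (+1, +2, -4) — a repeating cycle of length 4.
step 10: apply (+4, +0, -3) → (12, -2, -22)
step 11: apply (+3, +5, -2) → (15, 3, -24)

(15, 3, -24)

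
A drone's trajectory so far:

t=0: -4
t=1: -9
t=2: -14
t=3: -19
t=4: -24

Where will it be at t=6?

The position changes by -5 every step.
step 5: -24 − 5 → -29
step 6: -29 − 5 → -34

-34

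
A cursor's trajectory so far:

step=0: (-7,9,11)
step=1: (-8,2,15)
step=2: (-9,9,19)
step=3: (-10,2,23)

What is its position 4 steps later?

(-14,2,39)

First: linear, -1 per step → -14 at step 7.
Second: cycles through 9, 2 every 2 steps. Step 7 lands at position 1 of the cycle → 2.
Third: linear, +4 per step → 39 at step 7.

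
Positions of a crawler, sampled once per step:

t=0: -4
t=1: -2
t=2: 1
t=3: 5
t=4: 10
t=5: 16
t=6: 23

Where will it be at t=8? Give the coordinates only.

40

Taking differences between consecutive positions: +2, +3, +4, +5, +6, +7. These grow by +1 each step.
step 7: 23 + 8 → 31
step 8: 31 + 9 → 40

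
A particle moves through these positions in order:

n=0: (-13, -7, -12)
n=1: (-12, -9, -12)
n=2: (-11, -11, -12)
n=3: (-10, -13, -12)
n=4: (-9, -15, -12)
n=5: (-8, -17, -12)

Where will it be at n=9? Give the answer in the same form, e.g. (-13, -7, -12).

(-4, -25, -12)

Each step adds (+1, -2, +0) to the position.
step 6: (-8, -17, -12) + (+1, -2, +0) → (-7, -19, -12)
step 7: (-7, -19, -12) + (+1, -2, +0) → (-6, -21, -12)
step 8: (-6, -21, -12) + (+1, -2, +0) → (-5, -23, -12)
step 9: (-5, -23, -12) + (+1, -2, +0) → (-4, -25, -12)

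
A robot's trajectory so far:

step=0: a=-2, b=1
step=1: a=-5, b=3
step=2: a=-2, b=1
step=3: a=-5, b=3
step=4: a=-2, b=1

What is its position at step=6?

The jumps are (-3, +2), (+3, -2), (-3, +2), (+3, -2) — a geometric progression with ratio -1.
step 5: a=-2, b=1 + (-3, +2) → a=-5, b=3
step 6: a=-5, b=3 + (+3, -2) → a=-2, b=1

a=-2, b=1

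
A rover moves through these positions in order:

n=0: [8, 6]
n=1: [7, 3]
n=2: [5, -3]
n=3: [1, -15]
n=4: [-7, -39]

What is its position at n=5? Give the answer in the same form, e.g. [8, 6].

Step-to-step displacements: [-1, -3], [-2, -6], [-4, -12], [-8, -24]; each is 2× the previous.
step 5: [-7, -39] + [-16, -48] → [-23, -87]

[-23, -87]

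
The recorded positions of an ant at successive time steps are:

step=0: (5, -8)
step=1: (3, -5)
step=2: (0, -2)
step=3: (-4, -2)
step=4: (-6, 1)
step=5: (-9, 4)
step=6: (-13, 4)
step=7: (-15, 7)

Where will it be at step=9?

(-22, 10)

The moves between consecutive positions are (-2, +3), (-3, +3), (-4, +0), (-2, +3), (-3, +3), (-4, +0), (-2, +3); they repeat the 3-cycle [(-2, +3), (-3, +3), (-4, +0)].
step 8: apply (-3, +3) → (-18, 10)
step 9: apply (-4, +0) → (-22, 10)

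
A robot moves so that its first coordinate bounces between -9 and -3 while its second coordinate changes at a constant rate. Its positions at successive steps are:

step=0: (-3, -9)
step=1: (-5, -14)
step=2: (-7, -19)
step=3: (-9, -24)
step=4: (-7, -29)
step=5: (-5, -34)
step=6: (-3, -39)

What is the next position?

The first coordinate travels 2 per step and bounces off the walls at -9 and -3.
  step 7: -3 → -5
The second coordinate changes by -5 each step: at step 7 it is -44.

(-5, -44)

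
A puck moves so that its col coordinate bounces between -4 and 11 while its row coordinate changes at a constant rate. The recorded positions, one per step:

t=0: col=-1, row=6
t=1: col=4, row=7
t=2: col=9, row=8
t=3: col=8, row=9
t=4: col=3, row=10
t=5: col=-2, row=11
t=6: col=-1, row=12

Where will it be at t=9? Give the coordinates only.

col=8, row=15

The col coordinate reflects between -4 and 11, moving 5 per step.
  step 7: -1 → 4
  step 8: 4 → 9
  step 9: 9 → 8
The row coordinate changes by +1 each step: at step 9 it is 15.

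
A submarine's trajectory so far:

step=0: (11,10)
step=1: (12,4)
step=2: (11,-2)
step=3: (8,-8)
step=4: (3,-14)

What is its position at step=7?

Taking differences between consecutive positions: (+1,-6), (-1,-6), (-3,-6), (-5,-6). These grow by (-2,+0) each step.
step 5: (3,-14) + (-7,-6) → (-4,-20)
step 6: (-4,-20) + (-9,-6) → (-13,-26)
step 7: (-13,-26) + (-11,-6) → (-24,-32)

(-24,-32)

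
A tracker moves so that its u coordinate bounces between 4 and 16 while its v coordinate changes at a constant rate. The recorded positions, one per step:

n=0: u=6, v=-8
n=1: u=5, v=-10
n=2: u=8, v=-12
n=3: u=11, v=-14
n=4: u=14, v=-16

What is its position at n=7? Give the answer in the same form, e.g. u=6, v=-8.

The u coordinate reflects between 4 and 16, moving 3 per step.
  step 5: 14 → 15
  step 6: 15 → 12
  step 7: 12 → 9
The v coordinate changes by -2 each step: at step 7 it is -22.

u=9, v=-22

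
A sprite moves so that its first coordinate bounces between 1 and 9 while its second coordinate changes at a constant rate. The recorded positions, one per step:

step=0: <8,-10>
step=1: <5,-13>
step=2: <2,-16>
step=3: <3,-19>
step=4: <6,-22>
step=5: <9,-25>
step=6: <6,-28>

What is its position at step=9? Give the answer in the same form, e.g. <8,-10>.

The first coordinate reflects between 1 and 9, moving 3 per step.
  step 7: 6 → 3
  step 8: 3 → 2
  step 9: 2 → 5
The second coordinate changes by -3 each step: at step 9 it is -37.

<5,-37>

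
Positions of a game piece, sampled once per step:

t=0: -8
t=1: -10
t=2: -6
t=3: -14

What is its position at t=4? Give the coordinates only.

2

Step-to-step displacements: -2, +4, -8; each is -2× the previous.
step 4: -14 + 16 → 2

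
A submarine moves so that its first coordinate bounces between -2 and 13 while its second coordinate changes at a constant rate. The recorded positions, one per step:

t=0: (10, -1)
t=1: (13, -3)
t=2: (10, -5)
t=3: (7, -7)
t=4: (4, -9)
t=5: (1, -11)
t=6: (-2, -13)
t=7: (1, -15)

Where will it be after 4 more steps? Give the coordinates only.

(13, -23)

The first coordinate travels 3 per step and bounces off the walls at -2 and 13.
  step 8: 1 → 4
  step 9: 4 → 7
  step 10: 7 → 10
  step 11: 10 → 13
The second coordinate changes by -2 each step: at step 11 it is -23.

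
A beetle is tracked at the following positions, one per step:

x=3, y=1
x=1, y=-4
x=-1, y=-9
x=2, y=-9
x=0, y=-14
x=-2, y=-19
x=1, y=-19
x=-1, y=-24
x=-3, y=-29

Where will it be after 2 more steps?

x=-2, y=-34

Step-to-step displacements: (-2, -5), (-2, -5), (+3, +0), (-2, -5), (-2, -5), (+3, +0), (-2, -5), (-2, -5) — a repeating cycle of length 3.
step 9: apply (+3, +0) → x=0, y=-29
step 10: apply (-2, -5) → x=-2, y=-34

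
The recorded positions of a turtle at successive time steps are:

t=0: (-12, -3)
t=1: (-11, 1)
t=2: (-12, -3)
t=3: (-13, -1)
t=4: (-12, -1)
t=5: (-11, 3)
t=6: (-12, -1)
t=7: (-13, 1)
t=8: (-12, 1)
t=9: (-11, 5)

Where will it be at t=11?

(-13, 3)

Step-to-step displacements: (+1, +4), (-1, -4), (-1, +2), (+1, +0), (+1, +4), (-1, -4), (-1, +2), (+1, +0), (+1, +4) — a repeating cycle of length 4.
step 10: apply (-1, -4) → (-12, 1)
step 11: apply (-1, +2) → (-13, 3)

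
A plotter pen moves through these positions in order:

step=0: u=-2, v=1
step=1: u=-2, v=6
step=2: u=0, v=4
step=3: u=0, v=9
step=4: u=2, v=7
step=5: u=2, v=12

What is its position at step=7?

The moves between consecutive positions are (+0, +5), (+2, -2), (+0, +5), (+2, -2), (+0, +5); they repeat the 2-cycle [(+0, +5), (+2, -2)].
step 6: apply (+2, -2) → u=4, v=10
step 7: apply (+0, +5) → u=4, v=15

u=4, v=15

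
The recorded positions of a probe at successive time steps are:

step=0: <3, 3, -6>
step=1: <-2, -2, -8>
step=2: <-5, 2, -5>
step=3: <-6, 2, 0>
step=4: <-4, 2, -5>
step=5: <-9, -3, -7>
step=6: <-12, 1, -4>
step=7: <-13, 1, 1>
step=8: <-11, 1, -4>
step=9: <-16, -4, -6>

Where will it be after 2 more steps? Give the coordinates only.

<-20, 0, 2>

Step-to-step displacements: <-5, -5, -2>, <-3, +4, +3>, <-1, +0, +5>, <+2, +0, -5>, <-5, -5, -2>, <-3, +4, +3>, <-1, +0, +5>, <+2, +0, -5>, <-5, -5, -2> — a repeating cycle of length 4.
step 10: apply <-3, +4, +3> → <-19, 0, -3>
step 11: apply <-1, +0, +5> → <-20, 0, 2>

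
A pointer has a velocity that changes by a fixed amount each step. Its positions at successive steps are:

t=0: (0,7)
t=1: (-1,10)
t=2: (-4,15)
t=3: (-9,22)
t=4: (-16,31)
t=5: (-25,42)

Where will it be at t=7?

(-49,70)

Taking differences between consecutive positions: (-1,+3), (-3,+5), (-5,+7), (-7,+9), (-9,+11). These grow by (-2,+2) each step.
step 6: (-25,42) + (-11,+13) → (-36,55)
step 7: (-36,55) + (-13,+15) → (-49,70)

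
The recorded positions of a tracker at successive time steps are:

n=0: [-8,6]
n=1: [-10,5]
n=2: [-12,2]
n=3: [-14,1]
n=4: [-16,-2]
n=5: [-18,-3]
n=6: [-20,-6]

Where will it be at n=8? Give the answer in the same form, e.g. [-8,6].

Step-to-step displacements: [-2,-1], [-2,-3], [-2,-1], [-2,-3], [-2,-1], [-2,-3] — a repeating cycle of length 2.
step 7: apply [-2,-1] → [-22,-7]
step 8: apply [-2,-3] → [-24,-10]

[-24,-10]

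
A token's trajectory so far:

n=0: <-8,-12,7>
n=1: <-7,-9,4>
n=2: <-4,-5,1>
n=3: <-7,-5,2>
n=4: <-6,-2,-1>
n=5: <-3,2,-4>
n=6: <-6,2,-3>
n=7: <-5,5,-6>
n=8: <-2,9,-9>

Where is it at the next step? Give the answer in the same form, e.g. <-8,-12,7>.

Step-to-step displacements: <+1,+3,-3>, <+3,+4,-3>, <-3,+0,+1>, <+1,+3,-3>, <+3,+4,-3>, <-3,+0,+1>, <+1,+3,-3>, <+3,+4,-3> — a repeating cycle of length 3.
step 9: apply <-3,+0,+1> → <-5,9,-8>

<-5,9,-8>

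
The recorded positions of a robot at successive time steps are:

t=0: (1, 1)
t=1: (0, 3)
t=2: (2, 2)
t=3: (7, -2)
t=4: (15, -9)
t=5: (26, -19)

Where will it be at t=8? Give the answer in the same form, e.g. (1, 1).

Successive displacements: (-1, +2), (+2, -1), (+5, -4), (+8, -7), (+11, -10) — each changes by (+3, -3).
step 6: (26, -19) + (+14, -13) → (40, -32)
step 7: (40, -32) + (+17, -16) → (57, -48)
step 8: (57, -48) + (+20, -19) → (77, -67)

(77, -67)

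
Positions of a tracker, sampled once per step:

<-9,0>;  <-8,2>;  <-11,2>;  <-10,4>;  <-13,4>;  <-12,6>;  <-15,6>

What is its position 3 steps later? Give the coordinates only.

<-16,10>

The moves between consecutive positions are <+1,+2>, <-3,+0>, <+1,+2>, <-3,+0>, <+1,+2>, <-3,+0>; they repeat the 2-cycle [<+1,+2>, <-3,+0>].
step 7: apply <+1,+2> → <-14,8>
step 8: apply <-3,+0> → <-17,8>
step 9: apply <+1,+2> → <-16,10>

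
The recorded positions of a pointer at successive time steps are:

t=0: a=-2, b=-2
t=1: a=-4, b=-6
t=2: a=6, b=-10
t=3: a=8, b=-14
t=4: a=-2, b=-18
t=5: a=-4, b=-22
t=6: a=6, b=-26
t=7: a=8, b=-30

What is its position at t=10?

A: cycles through -2, -4, 6, 8 every 4 steps. Step 10 lands at position 2 of the cycle → 6.
B: linear, -4 per step → -42 at step 10.

a=6, b=-42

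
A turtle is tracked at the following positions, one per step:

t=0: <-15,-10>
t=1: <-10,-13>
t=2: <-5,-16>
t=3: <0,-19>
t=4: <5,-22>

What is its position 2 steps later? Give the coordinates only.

The position changes by <+5,-3> every step.
step 5: <5,-22> + <+5,-3> → <10,-25>
step 6: <10,-25> + <+5,-3> → <15,-28>

<15,-28>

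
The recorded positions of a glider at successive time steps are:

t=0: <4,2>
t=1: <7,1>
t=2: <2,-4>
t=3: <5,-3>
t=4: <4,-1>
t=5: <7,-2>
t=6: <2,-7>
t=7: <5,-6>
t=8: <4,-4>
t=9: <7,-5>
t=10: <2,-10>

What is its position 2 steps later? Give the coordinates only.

<4,-7>

Differencing gives <+3,-1>, <-5,-5>, <+3,+1>, <-1,+2>, <+3,-1>, <-5,-5>, <+3,+1>, <-1,+2>, <+3,-1>, <-5,-5>. This is the pattern <+3,-1>, <-5,-5>, <+3,+1>, <-1,+2> repeated.
step 11: apply <+3,+1> → <5,-9>
step 12: apply <-1,+2> → <4,-7>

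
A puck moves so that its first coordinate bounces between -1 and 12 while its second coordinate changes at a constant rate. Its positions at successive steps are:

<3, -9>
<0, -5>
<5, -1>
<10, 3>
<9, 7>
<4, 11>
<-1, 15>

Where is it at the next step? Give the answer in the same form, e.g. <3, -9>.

<4, 19>

The first coordinate reflects between -1 and 12, moving 5 per step.
  step 7: -1 → 4
The second coordinate changes by +4 each step: at step 7 it is 19.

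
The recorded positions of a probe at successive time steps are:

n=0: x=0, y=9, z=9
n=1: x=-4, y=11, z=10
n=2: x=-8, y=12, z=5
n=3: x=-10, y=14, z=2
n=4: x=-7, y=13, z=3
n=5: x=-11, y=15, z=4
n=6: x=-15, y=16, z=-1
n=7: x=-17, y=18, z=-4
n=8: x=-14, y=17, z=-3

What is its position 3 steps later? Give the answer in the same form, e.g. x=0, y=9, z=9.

Step-to-step displacements: (-4, +2, +1), (-4, +1, -5), (-2, +2, -3), (+3, -1, +1), (-4, +2, +1), (-4, +1, -5), (-2, +2, -3), (+3, -1, +1) — a repeating cycle of length 4.
step 9: apply (-4, +2, +1) → x=-18, y=19, z=-2
step 10: apply (-4, +1, -5) → x=-22, y=20, z=-7
step 11: apply (-2, +2, -3) → x=-24, y=22, z=-10

x=-24, y=22, z=-10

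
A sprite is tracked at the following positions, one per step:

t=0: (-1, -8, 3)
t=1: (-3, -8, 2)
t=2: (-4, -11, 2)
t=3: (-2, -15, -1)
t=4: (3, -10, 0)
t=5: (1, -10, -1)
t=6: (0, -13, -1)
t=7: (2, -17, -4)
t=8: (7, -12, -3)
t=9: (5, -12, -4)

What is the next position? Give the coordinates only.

Differencing gives (-2, +0, -1), (-1, -3, +0), (+2, -4, -3), (+5, +5, +1), (-2, +0, -1), (-1, -3, +0), (+2, -4, -3), (+5, +5, +1), (-2, +0, -1). This is the pattern (-2, +0, -1), (-1, -3, +0), (+2, -4, -3), (+5, +5, +1) repeated.
step 10: apply (-1, -3, +0) → (4, -15, -4)

(4, -15, -4)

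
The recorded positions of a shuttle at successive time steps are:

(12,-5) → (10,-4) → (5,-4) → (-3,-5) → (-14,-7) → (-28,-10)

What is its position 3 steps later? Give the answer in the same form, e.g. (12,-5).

(-88,-25)

Successive displacements: (-2,+1), (-5,+0), (-8,-1), (-11,-2), (-14,-3) — each changes by (-3,-1).
step 6: (-28,-10) + (-17,-4) → (-45,-14)
step 7: (-45,-14) + (-20,-5) → (-65,-19)
step 8: (-65,-19) + (-23,-6) → (-88,-25)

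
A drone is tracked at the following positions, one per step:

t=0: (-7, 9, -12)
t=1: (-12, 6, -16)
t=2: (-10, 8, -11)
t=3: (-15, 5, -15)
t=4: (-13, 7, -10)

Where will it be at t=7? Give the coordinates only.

Step-to-step displacements: (-5, -3, -4), (+2, +2, +5), (-5, -3, -4), (+2, +2, +5) — a repeating cycle of length 2.
step 5: apply (-5, -3, -4) → (-18, 4, -14)
step 6: apply (+2, +2, +5) → (-16, 6, -9)
step 7: apply (-5, -3, -4) → (-21, 3, -13)

(-21, 3, -13)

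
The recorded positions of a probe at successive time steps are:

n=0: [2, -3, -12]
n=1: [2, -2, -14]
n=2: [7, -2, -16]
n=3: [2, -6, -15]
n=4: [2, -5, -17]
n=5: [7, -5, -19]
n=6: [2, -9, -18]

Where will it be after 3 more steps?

[2, -12, -21]

The moves between consecutive positions are [+0, +1, -2], [+5, +0, -2], [-5, -4, +1], [+0, +1, -2], [+5, +0, -2], [-5, -4, +1]; they repeat the 3-cycle [[+0, +1, -2], [+5, +0, -2], [-5, -4, +1]].
step 7: apply [+0, +1, -2] → [2, -8, -20]
step 8: apply [+5, +0, -2] → [7, -8, -22]
step 9: apply [-5, -4, +1] → [2, -12, -21]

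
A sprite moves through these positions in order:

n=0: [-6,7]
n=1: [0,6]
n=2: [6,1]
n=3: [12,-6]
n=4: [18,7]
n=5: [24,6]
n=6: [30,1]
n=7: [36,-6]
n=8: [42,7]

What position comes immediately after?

[48,6]

The first coordinate changes by +6 each step, so at step 9 it is -6 + 9·(6) = 48.
The second coordinate repeats the cycle [7, 6, 1, -6] with period 4; step 9 mod 4 = 1, giving 6.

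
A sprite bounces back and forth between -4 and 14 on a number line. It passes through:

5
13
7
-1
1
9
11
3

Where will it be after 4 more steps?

The value travels 8 per step and bounces off the walls at -4 and 14.
  step 8: 3 → -3
  step 9: -3 → 5
  step 10: 5 → 13
  step 11: 13 → 7

7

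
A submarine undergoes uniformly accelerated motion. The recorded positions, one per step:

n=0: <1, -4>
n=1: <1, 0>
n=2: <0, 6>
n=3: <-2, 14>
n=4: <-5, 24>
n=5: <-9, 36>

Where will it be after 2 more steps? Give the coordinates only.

Successive displacements: <+0, +4>, <-1, +6>, <-2, +8>, <-3, +10>, <-4, +12> — each changes by <-1, +2>.
step 6: <-9, 36> + <-5, +14> → <-14, 50>
step 7: <-14, 50> + <-6, +16> → <-20, 66>

<-20, 66>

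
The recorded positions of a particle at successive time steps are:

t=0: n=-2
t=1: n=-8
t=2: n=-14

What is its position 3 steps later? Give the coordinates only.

Each step adds -6 to the position.
step 3: -14 − 6 → n=-20
step 4: -20 − 6 → n=-26
step 5: -26 − 6 → n=-32

n=-32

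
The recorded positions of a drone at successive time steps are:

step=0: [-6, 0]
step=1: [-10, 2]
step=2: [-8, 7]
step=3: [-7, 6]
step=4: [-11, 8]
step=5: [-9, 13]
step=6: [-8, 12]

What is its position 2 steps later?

[-10, 19]

Differencing gives [-4, +2], [+2, +5], [+1, -1], [-4, +2], [+2, +5], [+1, -1]. This is the pattern [-4, +2], [+2, +5], [+1, -1] repeated.
step 7: apply [-4, +2] → [-12, 14]
step 8: apply [+2, +5] → [-10, 19]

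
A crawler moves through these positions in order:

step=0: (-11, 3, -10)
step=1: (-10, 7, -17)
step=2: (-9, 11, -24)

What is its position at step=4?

Constant displacement of (+1, +4, -7) per step.
step 3: (-9, 11, -24) + (+1, +4, -7) → (-8, 15, -31)
step 4: (-8, 15, -31) + (+1, +4, -7) → (-7, 19, -38)

(-7, 19, -38)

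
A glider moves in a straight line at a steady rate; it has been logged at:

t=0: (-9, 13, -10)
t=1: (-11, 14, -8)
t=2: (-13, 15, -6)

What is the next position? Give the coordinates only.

Constant displacement of (-2, +1, +2) per step.
step 3: (-13, 15, -6) + (-2, +1, +2) → (-15, 16, -4)

(-15, 16, -4)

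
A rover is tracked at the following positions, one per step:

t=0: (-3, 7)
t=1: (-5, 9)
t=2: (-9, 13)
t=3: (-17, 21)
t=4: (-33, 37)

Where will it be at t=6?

(-129, 133)

The jumps are (-2, +2), (-4, +4), (-8, +8), (-16, +16) — a geometric progression with ratio 2.
step 5: (-33, 37) + (-32, +32) → (-65, 69)
step 6: (-65, 69) + (-64, +64) → (-129, 133)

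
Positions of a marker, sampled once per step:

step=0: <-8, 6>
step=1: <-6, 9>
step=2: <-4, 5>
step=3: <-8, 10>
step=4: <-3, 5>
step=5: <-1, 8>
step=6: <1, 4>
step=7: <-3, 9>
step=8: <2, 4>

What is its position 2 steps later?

The moves between consecutive positions are <+2, +3>, <+2, -4>, <-4, +5>, <+5, -5>, <+2, +3>, <+2, -4>, <-4, +5>, <+5, -5>; they repeat the 4-cycle [<+2, +3>, <+2, -4>, <-4, +5>, <+5, -5>].
step 9: apply <+2, +3> → <4, 7>
step 10: apply <+2, -4> → <6, 3>

<6, 3>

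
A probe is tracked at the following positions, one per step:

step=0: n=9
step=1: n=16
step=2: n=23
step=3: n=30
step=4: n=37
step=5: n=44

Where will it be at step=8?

n=65

The position changes by +7 every step.
step 6: 44 + 7 → n=51
step 7: 51 + 7 → n=58
step 8: 58 + 7 → n=65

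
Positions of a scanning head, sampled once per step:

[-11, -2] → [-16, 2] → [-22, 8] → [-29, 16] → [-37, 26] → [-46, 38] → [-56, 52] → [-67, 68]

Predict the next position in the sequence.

Taking differences between consecutive positions: [-5, +4], [-6, +6], [-7, +8], [-8, +10], [-9, +12], [-10, +14], [-11, +16]. These grow by [-1, +2] each step.
step 8: [-67, 68] + [-12, +18] → [-79, 86]

[-79, 86]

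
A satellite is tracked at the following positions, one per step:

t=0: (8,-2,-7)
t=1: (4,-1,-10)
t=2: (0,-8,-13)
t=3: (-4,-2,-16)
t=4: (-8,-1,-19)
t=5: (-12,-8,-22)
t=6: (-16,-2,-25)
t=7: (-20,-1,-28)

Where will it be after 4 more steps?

The first coordinate changes by -4 each step, so at step 11 it is 8 + 11·(-4) = -36.
The second coordinate repeats the cycle [-2, -1, -8] with period 3; step 11 mod 3 = 2, giving -8.
The third coordinate changes by -3 each step, so at step 11 it is -7 + 11·(-3) = -40.

(-36,-8,-40)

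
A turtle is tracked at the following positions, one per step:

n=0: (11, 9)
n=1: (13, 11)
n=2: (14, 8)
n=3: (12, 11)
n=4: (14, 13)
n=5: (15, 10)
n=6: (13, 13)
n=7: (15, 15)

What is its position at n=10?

(16, 17)

The moves between consecutive positions are (+2, +2), (+1, -3), (-2, +3), (+2, +2), (+1, -3), (-2, +3), (+2, +2); they repeat the 3-cycle [(+2, +2), (+1, -3), (-2, +3)].
step 8: apply (+1, -3) → (16, 12)
step 9: apply (-2, +3) → (14, 15)
step 10: apply (+2, +2) → (16, 17)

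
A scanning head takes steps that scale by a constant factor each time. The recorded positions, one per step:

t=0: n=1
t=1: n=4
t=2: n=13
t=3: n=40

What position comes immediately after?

Step-to-step displacements: +3, +9, +27; each is 3× the previous.
step 4: 40 + 81 → n=121

n=121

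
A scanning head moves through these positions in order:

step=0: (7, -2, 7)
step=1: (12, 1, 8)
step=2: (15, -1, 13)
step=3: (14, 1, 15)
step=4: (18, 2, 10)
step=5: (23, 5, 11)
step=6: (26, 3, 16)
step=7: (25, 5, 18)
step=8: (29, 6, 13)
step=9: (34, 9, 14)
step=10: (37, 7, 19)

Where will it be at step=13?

Step-to-step displacements: (+5, +3, +1), (+3, -2, +5), (-1, +2, +2), (+4, +1, -5), (+5, +3, +1), (+3, -2, +5), (-1, +2, +2), (+4, +1, -5), (+5, +3, +1), (+3, -2, +5) — a repeating cycle of length 4.
step 11: apply (-1, +2, +2) → (36, 9, 21)
step 12: apply (+4, +1, -5) → (40, 10, 16)
step 13: apply (+5, +3, +1) → (45, 13, 17)

(45, 13, 17)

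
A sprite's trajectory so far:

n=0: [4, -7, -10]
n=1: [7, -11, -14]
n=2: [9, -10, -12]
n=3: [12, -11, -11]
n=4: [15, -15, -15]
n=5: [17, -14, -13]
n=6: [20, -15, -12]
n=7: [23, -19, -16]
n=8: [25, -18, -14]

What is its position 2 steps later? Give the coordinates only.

[31, -23, -17]

The moves between consecutive positions are [+3, -4, -4], [+2, +1, +2], [+3, -1, +1], [+3, -4, -4], [+2, +1, +2], [+3, -1, +1], [+3, -4, -4], [+2, +1, +2]; they repeat the 3-cycle [[+3, -4, -4], [+2, +1, +2], [+3, -1, +1]].
step 9: apply [+3, -1, +1] → [28, -19, -13]
step 10: apply [+3, -4, -4] → [31, -23, -17]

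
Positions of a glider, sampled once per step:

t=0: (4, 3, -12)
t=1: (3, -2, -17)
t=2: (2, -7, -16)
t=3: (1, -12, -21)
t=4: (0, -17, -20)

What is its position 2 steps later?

Step-to-step displacements: (-1, -5, -5), (-1, -5, +1), (-1, -5, -5), (-1, -5, +1) — a repeating cycle of length 2.
step 5: apply (-1, -5, -5) → (-1, -22, -25)
step 6: apply (-1, -5, +1) → (-2, -27, -24)

(-2, -27, -24)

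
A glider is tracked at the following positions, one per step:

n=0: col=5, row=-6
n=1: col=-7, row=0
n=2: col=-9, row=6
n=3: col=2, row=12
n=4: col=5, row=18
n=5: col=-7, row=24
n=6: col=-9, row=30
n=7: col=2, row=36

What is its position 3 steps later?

col=-9, row=54

Col: cycles through 5, -7, -9, 2 every 4 steps. Step 10 lands at position 2 of the cycle → -9.
Row: linear, +6 per step → 54 at step 10.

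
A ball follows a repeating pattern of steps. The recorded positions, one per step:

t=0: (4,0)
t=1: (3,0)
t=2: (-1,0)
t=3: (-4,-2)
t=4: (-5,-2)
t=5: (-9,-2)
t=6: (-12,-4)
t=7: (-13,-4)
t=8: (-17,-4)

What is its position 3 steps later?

Differencing gives (-1,+0), (-4,+0), (-3,-2), (-1,+0), (-4,+0), (-3,-2), (-1,+0), (-4,+0). This is the pattern (-1,+0), (-4,+0), (-3,-2) repeated.
step 9: apply (-3,-2) → (-20,-6)
step 10: apply (-1,+0) → (-21,-6)
step 11: apply (-4,+0) → (-25,-6)

(-25,-6)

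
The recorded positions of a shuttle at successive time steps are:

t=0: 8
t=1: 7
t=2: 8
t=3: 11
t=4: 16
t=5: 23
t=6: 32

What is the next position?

43

Successive displacements: -1, +1, +3, +5, +7, +9 — each changes by +2.
step 7: 32 + 11 → 43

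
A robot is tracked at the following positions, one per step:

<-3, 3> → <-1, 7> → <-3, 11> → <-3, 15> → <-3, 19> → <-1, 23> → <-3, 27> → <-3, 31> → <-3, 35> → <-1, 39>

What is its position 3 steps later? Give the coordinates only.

First: cycles through -3, -1, -3, -3 every 4 steps. Step 12 lands at position 0 of the cycle → -3.
Second: linear, +4 per step → 51 at step 12.

<-3, 51>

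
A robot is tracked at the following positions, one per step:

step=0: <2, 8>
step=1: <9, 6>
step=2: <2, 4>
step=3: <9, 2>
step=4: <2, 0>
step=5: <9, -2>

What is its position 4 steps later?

First: cycles through 2, 9 every 2 steps. Step 9 lands at position 1 of the cycle → 9.
Second: linear, -2 per step → -10 at step 9.

<9, -10>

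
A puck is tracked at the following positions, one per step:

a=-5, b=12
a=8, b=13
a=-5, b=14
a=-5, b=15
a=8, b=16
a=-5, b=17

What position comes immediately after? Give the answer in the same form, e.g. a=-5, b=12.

a=-5, b=18

A: cycles through -5, 8, -5 every 3 steps. Step 6 lands at position 0 of the cycle → -5.
B: linear, +1 per step → 18 at step 6.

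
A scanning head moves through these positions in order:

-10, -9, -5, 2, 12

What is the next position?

Taking differences between consecutive positions: +1, +4, +7, +10. These grow by +3 each step.
step 5: 12 + 13 → 25

25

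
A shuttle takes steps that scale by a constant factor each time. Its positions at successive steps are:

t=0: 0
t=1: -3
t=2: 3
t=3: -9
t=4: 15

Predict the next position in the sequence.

The jumps are -3, +6, -12, +24 — a geometric progression with ratio -2.
step 5: 15 − 48 → -33

-33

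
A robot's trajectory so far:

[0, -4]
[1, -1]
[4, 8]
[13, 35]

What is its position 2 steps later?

[121, 359]

Step-to-step displacements: [+1, +3], [+3, +9], [+9, +27]; each is 3× the previous.
step 4: [13, 35] + [+27, +81] → [40, 116]
step 5: [40, 116] + [+81, +243] → [121, 359]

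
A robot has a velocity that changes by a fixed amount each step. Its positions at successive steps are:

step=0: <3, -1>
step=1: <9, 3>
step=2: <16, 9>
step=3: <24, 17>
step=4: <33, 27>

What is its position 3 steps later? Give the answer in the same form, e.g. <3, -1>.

Successive displacements: <+6, +4>, <+7, +6>, <+8, +8>, <+9, +10> — each changes by <+1, +2>.
step 5: <33, 27> + <+10, +12> → <43, 39>
step 6: <43, 39> + <+11, +14> → <54, 53>
step 7: <54, 53> + <+12, +16> → <66, 69>

<66, 69>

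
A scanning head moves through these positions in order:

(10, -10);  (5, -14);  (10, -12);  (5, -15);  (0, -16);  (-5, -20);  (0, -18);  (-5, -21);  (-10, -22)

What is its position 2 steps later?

(-10, -24)

Differencing gives (-5, -4), (+5, +2), (-5, -3), (-5, -1), (-5, -4), (+5, +2), (-5, -3), (-5, -1). This is the pattern (-5, -4), (+5, +2), (-5, -3), (-5, -1) repeated.
step 9: apply (-5, -4) → (-15, -26)
step 10: apply (+5, +2) → (-10, -24)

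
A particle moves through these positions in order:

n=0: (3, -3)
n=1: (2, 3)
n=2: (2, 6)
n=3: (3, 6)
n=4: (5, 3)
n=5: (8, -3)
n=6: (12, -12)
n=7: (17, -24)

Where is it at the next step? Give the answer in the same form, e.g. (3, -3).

Taking differences between consecutive positions: (-1, +6), (+0, +3), (+1, +0), (+2, -3), (+3, -6), (+4, -9), (+5, -12). These grow by (+1, -3) each step.
step 8: (17, -24) + (+6, -15) → (23, -39)

(23, -39)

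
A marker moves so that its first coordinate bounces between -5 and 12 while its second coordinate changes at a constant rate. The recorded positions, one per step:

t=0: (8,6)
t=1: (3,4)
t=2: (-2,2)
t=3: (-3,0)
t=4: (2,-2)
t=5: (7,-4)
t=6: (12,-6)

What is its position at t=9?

The first coordinate travels 5 per step and bounces off the walls at -5 and 12.
  step 7: 12 → 7
  step 8: 7 → 2
  step 9: 2 → -3
The second coordinate changes by -2 each step: at step 9 it is -12.

(-3,-12)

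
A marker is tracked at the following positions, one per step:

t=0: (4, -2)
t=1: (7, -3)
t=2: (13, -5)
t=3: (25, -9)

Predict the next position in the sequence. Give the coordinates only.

(49, -17)

Consecutive displacements (+3, -1), (+6, -2), (+12, -4) scale by a factor of 2 each step.
step 4: (25, -9) + (+24, -8) → (49, -17)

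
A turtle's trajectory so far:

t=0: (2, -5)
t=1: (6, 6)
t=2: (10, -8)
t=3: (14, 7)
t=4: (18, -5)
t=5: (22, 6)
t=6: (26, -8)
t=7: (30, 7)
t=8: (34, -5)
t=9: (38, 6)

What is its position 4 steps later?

The first coordinate changes by +4 each step, so at step 13 it is 2 + 13·(4) = 54.
The second coordinate repeats the cycle [-5, 6, -8, 7] with period 4; step 13 mod 4 = 1, giving 6.

(54, 6)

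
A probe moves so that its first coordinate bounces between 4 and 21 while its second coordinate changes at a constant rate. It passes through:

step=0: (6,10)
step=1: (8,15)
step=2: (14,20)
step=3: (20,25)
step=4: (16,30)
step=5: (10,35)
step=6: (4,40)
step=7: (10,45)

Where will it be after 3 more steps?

The first coordinate reflects between 4 and 21, moving 6 per step.
  step 8: 10 → 16
  step 9: 16 → 20
  step 10: 20 → 14
The second coordinate changes by +5 each step: at step 10 it is 60.

(14,60)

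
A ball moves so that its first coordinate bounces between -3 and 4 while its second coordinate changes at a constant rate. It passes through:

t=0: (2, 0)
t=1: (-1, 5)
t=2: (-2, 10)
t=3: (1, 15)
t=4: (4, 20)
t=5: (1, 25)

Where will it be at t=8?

The first coordinate reflects between -3 and 4, moving 3 per step.
  step 6: 1 → -2
  step 7: -2 → -1
  step 8: -1 → 2
The second coordinate changes by +5 each step: at step 8 it is 40.

(2, 40)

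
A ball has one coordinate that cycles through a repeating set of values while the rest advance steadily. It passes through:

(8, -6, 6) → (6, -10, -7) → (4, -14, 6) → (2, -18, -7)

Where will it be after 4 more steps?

First: linear, -2 per step → -6 at step 7.
Second: linear, -4 per step → -34 at step 7.
Third: cycles through 6, -7 every 2 steps. Step 7 lands at position 1 of the cycle → -7.

(-6, -34, -7)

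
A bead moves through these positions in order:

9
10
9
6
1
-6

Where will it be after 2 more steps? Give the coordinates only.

-26

Successive displacements: +1, -1, -3, -5, -7 — each changes by -2.
step 6: -6 − 9 → -15
step 7: -15 − 11 → -26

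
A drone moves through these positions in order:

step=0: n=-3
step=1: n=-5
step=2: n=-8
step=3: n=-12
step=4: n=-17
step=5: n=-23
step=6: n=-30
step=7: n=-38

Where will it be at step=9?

First differences are -2, -3, -4, -5, -6, -7, -8; their common second difference is -1 (constant acceleration).
step 8: -38 − 9 → n=-47
step 9: -47 − 10 → n=-57

n=-57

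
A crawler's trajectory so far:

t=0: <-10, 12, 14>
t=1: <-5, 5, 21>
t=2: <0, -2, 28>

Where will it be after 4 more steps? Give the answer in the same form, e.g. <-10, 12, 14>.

The position changes by <+5, -7, +7> every step.
step 3: <0, -2, 28> + <+5, -7, +7> → <5, -9, 35>
step 4: <5, -9, 35> + <+5, -7, +7> → <10, -16, 42>
step 5: <10, -16, 42> + <+5, -7, +7> → <15, -23, 49>
step 6: <15, -23, 49> + <+5, -7, +7> → <20, -30, 56>

<20, -30, 56>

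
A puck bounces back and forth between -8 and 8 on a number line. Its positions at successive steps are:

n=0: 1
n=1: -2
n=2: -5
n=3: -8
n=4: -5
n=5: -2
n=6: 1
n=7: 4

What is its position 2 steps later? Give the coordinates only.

6

The value reflects between -8 and 8, moving 3 per step.
  step 8: 4 → 7
  step 9: 7 → 6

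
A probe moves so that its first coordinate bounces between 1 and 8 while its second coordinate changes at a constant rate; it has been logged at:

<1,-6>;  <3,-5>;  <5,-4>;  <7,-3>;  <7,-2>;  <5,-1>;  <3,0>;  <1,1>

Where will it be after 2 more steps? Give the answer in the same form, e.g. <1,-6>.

<5,3>

The first coordinate reflects between 1 and 8, moving 2 per step.
  step 8: 1 → 3
  step 9: 3 → 5
The second coordinate changes by +1 each step: at step 9 it is 3.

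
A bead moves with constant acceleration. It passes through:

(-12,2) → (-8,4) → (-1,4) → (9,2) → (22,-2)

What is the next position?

First differences are (+4,+2), (+7,+0), (+10,-2), (+13,-4); their common second difference is (+3,-2) (constant acceleration).
step 5: (22,-2) + (+16,-6) → (38,-8)

(38,-8)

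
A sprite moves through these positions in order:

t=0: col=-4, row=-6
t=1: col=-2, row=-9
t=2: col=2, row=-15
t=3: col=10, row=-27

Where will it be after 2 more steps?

Consecutive displacements (+2, -3), (+4, -6), (+8, -12) scale by a factor of 2 each step.
step 4: col=10, row=-27 + (+16, -24) → col=26, row=-51
step 5: col=26, row=-51 + (+32, -48) → col=58, row=-99

col=58, row=-99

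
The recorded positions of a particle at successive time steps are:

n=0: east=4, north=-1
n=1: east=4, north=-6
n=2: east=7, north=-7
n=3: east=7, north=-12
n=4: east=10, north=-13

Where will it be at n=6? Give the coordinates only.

Step-to-step displacements: (+0,-5), (+3,-1), (+0,-5), (+3,-1) — a repeating cycle of length 2.
step 5: apply (+0,-5) → east=10, north=-18
step 6: apply (+3,-1) → east=13, north=-19

east=13, north=-19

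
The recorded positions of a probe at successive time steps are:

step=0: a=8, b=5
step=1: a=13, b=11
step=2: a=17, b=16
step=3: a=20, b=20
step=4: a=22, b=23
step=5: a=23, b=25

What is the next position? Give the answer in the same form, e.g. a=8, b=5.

Taking differences between consecutive positions: (+5, +6), (+4, +5), (+3, +4), (+2, +3), (+1, +2). These grow by (-1, -1) each step.
step 6: a=23, b=25 + (+0, +1) → a=23, b=26

a=23, b=26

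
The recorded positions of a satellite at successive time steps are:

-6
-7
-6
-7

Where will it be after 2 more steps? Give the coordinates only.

The jumps are -1, +1, -1 — a geometric progression with ratio -1.
step 4: -7 + 1 → -6
step 5: -6 − 1 → -7

-7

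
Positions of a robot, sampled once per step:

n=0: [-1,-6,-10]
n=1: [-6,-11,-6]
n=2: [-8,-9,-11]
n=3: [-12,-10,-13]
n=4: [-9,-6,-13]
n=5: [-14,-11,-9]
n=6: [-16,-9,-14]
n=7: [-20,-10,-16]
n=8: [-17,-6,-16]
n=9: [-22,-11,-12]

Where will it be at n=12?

[-25,-6,-19]

Step-to-step displacements: [-5,-5,+4], [-2,+2,-5], [-4,-1,-2], [+3,+4,+0], [-5,-5,+4], [-2,+2,-5], [-4,-1,-2], [+3,+4,+0], [-5,-5,+4] — a repeating cycle of length 4.
step 10: apply [-2,+2,-5] → [-24,-9,-17]
step 11: apply [-4,-1,-2] → [-28,-10,-19]
step 12: apply [+3,+4,+0] → [-25,-6,-19]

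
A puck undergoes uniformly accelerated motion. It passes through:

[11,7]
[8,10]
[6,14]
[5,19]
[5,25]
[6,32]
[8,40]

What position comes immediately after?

[11,49]

First differences are [-3,+3], [-2,+4], [-1,+5], [+0,+6], [+1,+7], [+2,+8]; their common second difference is [+1,+1] (constant acceleration).
step 7: [8,40] + [+3,+9] → [11,49]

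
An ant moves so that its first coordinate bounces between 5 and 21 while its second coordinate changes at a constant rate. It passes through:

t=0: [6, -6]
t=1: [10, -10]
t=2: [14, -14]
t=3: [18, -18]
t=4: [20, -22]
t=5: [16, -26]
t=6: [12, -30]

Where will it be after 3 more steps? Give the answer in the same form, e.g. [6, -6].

[10, -42]

The first coordinate travels 4 per step and bounces off the walls at 5 and 21.
  step 7: 12 → 8
  step 8: 8 → 6
  step 9: 6 → 10
The second coordinate changes by -4 each step: at step 9 it is -42.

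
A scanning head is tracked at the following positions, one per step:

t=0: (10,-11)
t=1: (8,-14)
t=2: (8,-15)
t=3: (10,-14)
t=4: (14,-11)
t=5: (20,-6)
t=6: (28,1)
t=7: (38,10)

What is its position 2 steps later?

(64,34)

Successive displacements: (-2,-3), (+0,-1), (+2,+1), (+4,+3), (+6,+5), (+8,+7), (+10,+9) — each changes by (+2,+2).
step 8: (38,10) + (+12,+11) → (50,21)
step 9: (50,21) + (+14,+13) → (64,34)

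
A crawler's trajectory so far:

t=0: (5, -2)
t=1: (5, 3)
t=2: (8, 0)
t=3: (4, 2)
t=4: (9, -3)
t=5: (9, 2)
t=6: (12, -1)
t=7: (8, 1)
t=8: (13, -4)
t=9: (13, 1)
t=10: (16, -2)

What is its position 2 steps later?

(17, -5)

The moves between consecutive positions are (+0, +5), (+3, -3), (-4, +2), (+5, -5), (+0, +5), (+3, -3), (-4, +2), (+5, -5), (+0, +5), (+3, -3); they repeat the 4-cycle [(+0, +5), (+3, -3), (-4, +2), (+5, -5)].
step 11: apply (-4, +2) → (12, 0)
step 12: apply (+5, -5) → (17, -5)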